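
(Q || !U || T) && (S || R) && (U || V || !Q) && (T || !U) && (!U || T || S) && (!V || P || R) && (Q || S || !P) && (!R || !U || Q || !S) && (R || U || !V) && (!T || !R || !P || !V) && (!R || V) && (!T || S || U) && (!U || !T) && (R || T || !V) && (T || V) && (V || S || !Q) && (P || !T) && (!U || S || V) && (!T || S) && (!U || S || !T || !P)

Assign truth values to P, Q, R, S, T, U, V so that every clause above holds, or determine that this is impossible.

P: false,  Q: true,  R: true,  S: true,  T: false,  U: false,  V: true

Branch on S: set S = true.
Branch on T: set T = false.
Unit clause (!U) forces U = false.
Unit clause (V) forces V = true.
Unit clause (R) forces R = true.
Every clause is now satisfied; P, Q are unconstrained.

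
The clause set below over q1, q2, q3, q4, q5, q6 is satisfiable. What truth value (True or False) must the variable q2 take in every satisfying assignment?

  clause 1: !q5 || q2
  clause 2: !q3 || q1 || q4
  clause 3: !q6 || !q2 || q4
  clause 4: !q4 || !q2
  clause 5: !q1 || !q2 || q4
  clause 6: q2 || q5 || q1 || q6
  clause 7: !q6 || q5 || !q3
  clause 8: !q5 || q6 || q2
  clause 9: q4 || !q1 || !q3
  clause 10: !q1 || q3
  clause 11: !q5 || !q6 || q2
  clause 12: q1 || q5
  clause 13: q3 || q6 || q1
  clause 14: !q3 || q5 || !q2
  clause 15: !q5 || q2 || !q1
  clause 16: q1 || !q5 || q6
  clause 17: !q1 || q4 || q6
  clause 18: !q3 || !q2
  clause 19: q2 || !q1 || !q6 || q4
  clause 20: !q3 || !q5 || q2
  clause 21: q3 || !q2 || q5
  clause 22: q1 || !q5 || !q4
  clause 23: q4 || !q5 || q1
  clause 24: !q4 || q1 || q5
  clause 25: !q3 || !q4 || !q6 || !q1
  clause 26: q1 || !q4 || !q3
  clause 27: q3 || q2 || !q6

Suppose q2 = true.
The clause (!q4) is unit, so q4 = false.
The clause (!q6) is unit, so q6 = false.
The clause (!q1) is unit, so q1 = false.
The clause (!q3) is unit, so q3 = false.
Now (q3) is unsatisfied and unit — conflict.
So every satisfying assignment has q2 = False.

False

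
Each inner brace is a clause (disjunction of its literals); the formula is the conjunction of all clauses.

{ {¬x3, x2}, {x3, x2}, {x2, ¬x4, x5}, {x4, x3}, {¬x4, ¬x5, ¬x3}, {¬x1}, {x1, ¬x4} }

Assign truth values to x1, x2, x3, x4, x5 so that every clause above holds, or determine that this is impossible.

x1: False; x2: True; x3: True; x4: False; x5: True

(¬x1) alone gives x1 = False.
(¬x4) alone gives x4 = False.
(x3) alone gives x3 = True.
(x2) alone gives x2 = True.
All clauses hold; x5 can take either value.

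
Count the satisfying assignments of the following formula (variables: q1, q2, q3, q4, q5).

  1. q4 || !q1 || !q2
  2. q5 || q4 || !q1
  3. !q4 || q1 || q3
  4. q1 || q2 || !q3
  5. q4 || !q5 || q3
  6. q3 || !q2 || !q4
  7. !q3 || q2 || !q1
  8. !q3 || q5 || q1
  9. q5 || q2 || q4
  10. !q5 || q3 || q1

7

There are 2^5 = 32 truth assignments over (q1, q2, q3, q4, q5).
Split on q2. With q2 = true, the clauses containing q2 are satisfied and !q2 drops from the rest; 5 of the 2^4 = 16 assignments to the other variables satisfy what remains.
With q2 = false, by the same count on the reduced clause set, 2 assignments work.
(One model: q1=F, q2=T, q3=F, q4=F, q5=F.)
Total: 5 + 2 = 7.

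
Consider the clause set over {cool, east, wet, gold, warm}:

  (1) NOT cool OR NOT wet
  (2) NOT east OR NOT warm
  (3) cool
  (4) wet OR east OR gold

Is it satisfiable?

Unit clause (cool) forces cool = true.
Unit clause (NOT wet) forces wet = false.
Branch on east: set east = true.
Unit clause (NOT warm) forces warm = false.
All clauses hold; gold can take either value.
A satisfying assignment: cool=true, east=true, wet=false, gold=true, warm=false.

Yes, satisfiable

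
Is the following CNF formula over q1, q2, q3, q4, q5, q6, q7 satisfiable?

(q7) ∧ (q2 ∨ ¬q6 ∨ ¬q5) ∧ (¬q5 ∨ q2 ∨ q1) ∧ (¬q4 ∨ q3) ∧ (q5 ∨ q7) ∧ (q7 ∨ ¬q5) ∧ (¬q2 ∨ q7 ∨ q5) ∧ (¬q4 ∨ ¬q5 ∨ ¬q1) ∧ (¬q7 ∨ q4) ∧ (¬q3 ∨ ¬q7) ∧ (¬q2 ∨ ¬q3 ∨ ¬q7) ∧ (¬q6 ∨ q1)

(q7) alone gives q7 = True.
(q4) alone gives q4 = True.
(q3) alone gives q3 = True.
But (¬q3) is also a unit clause — contradiction.
No assignment satisfies every clause.

No, unsatisfiable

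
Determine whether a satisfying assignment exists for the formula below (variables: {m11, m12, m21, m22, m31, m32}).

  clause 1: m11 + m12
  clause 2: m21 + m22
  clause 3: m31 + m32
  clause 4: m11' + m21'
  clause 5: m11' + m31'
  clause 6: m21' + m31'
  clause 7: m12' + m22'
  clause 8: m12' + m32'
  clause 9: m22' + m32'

Branch on m11: set m11 = 1.
From the singleton clause (m21'), m21 = 0.
From the singleton clause (m22), m22 = 1.
From the singleton clause (m31'), m31 = 0.
From the singleton clause (m32), m32 = 1.
Now (m32') is unsatisfied and unit — conflict.
That branch fails; take m11 = 0 instead.
From the singleton clause (m12), m12 = 1.
From the singleton clause (m22'), m22 = 0.
From the singleton clause (m21), m21 = 1.
From the singleton clause (m31'), m31 = 0.
From the singleton clause (m32), m32 = 1.
Now (m32') is unsatisfied and unit — conflict.
Neither m11 = 1 nor m11 = 0 works.
No assignment satisfies every clause.

No, unsatisfiable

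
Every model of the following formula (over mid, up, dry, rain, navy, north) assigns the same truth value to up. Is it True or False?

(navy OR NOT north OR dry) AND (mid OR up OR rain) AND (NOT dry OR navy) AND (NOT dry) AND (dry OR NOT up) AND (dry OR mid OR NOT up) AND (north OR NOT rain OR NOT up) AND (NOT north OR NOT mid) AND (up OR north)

Suppose up = true.
Unit clause (NOT dry) forces dry = false.
That conflicts with the unit clause (dry).
So every satisfying assignment has up = False.

False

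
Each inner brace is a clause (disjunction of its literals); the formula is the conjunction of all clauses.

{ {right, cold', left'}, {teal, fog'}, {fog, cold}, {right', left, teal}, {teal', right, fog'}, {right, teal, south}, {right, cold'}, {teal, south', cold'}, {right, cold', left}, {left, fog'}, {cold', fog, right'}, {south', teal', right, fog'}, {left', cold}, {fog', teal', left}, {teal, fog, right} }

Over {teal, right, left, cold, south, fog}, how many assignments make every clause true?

2

There are 2^6 = 64 truth assignments over (teal, right, left, cold, south, fog).
Split on cold. With cold = 1, the clauses containing cold are satisfied and cold' drops from the rest; 2 of the 2^5 = 32 assignments to the other variables satisfy what remains.
With cold = 0, by the same count on the reduced clause set, 0 assignments work.
(One model: teal=T, right=T, left=T, cold=T, south=F, fog=T.)
Total: 2 + 0 = 2.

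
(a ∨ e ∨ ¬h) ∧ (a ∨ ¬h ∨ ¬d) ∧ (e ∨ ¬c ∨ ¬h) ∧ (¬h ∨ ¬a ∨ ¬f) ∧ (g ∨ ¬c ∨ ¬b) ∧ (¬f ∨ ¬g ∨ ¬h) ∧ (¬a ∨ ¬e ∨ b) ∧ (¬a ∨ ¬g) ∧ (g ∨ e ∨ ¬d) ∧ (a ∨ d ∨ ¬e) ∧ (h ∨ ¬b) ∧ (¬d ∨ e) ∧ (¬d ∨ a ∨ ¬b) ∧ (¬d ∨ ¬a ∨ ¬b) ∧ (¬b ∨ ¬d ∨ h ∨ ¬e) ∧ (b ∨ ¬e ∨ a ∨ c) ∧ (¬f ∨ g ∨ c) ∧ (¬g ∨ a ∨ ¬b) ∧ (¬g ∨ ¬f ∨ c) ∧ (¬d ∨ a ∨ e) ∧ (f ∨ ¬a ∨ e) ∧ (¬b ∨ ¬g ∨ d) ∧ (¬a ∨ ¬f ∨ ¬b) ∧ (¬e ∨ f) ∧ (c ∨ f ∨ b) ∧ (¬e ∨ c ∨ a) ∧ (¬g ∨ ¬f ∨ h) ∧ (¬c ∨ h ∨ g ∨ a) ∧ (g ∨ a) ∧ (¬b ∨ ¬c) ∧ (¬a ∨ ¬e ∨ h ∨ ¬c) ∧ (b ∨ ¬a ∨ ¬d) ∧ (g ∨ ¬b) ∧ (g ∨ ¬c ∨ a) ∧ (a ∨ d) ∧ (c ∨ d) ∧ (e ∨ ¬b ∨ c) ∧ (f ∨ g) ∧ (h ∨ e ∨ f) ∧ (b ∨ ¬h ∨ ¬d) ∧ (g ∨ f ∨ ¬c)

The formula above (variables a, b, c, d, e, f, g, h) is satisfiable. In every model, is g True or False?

False

Suppose g = True.
The clause (¬a) is unit, so a = False.
The clause (¬b) is unit, so b = False.
The clause (d) is unit, so d = True.
The clause (¬h) is unit, so h = False.
The clause (e) is unit, so e = True.
The clause (c) is unit, so c = True.
The clause (f) is unit, so f = True.
Now (¬f) is unsatisfied and unit — conflict.
So every satisfying assignment has g = False.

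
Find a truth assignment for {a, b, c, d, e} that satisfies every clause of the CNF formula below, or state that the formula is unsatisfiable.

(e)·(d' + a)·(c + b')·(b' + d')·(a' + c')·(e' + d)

a: 1, b: 0, c: 0, d: 1, e: 1

The clause (e) is unit, so e = 1.
The clause (d) is unit, so d = 1.
The clause (a) is unit, so a = 1.
The clause (b') is unit, so b = 0.
The clause (c') is unit, so c = 0.
All clauses are satisfied.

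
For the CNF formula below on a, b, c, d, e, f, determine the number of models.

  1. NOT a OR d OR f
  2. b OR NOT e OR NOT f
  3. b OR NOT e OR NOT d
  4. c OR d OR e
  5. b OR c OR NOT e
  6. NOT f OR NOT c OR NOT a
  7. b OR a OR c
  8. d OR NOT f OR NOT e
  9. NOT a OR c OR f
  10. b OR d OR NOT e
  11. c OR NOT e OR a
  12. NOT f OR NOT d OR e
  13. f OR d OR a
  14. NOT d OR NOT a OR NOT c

There are 2^6 = 64 truth assignments over (a, b, c, d, e, f).
Split on c. With c = true, the clauses containing c are satisfied and NOT c drops from the rest; 6 of the 2^5 = 32 assignments to the other variables satisfy what remains.
With c = false, by the same count on the reduced clause set, 2 assignments work.
(One model: a=F, b=F, c=T, d=F, e=F, f=T.)
Total: 6 + 2 = 8.

8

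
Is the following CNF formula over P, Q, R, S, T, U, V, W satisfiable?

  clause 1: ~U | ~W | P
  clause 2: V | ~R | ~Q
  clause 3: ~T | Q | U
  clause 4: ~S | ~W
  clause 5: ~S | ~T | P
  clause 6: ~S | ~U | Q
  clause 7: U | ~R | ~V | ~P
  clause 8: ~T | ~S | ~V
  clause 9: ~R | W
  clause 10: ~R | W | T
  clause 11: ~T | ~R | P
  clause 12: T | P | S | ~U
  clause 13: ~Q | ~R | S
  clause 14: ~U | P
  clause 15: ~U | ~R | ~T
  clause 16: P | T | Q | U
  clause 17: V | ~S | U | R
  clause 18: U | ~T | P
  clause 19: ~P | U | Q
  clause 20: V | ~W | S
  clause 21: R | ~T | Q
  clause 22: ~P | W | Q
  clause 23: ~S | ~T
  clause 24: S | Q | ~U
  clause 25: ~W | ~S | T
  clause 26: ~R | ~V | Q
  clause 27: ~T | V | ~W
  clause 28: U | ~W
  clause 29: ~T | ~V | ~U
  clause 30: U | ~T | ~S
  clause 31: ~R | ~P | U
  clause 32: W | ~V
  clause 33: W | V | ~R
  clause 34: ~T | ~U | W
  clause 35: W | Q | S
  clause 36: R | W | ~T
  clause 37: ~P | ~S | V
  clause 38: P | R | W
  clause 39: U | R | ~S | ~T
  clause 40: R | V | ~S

Suppose S = 0.
Suppose R = 0.
Suppose U = 1.
(P) alone gives P = 1.
(Q) alone gives Q = 1.
Suppose V = 1.
(~T) alone gives T = 0.
(W) alone gives W = 1.
This assignment satisfies each clause.
A satisfying assignment: P=1, Q=1, R=0, S=0, T=0, U=1, V=1, W=1.

Yes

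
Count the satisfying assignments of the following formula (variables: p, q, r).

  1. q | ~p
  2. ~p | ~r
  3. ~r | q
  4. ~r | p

There are 2^3 = 8 truth assignments over (p, q, r).
Check each against the 4 clauses (columns in the order p, q, r):
  F F F  ✓ satisfies all
  F F T  ✗ fails (~r | q)
  F T F  ✓ satisfies all
  F T T  ✗ fails (~r | p)
  T F F  ✗ fails (q | ~p)
  T F T  ✗ fails (q | ~p)
  T T F  ✓ satisfies all
  T T T  ✗ fails (~p | ~r)
3 of the 8 rows are models.

3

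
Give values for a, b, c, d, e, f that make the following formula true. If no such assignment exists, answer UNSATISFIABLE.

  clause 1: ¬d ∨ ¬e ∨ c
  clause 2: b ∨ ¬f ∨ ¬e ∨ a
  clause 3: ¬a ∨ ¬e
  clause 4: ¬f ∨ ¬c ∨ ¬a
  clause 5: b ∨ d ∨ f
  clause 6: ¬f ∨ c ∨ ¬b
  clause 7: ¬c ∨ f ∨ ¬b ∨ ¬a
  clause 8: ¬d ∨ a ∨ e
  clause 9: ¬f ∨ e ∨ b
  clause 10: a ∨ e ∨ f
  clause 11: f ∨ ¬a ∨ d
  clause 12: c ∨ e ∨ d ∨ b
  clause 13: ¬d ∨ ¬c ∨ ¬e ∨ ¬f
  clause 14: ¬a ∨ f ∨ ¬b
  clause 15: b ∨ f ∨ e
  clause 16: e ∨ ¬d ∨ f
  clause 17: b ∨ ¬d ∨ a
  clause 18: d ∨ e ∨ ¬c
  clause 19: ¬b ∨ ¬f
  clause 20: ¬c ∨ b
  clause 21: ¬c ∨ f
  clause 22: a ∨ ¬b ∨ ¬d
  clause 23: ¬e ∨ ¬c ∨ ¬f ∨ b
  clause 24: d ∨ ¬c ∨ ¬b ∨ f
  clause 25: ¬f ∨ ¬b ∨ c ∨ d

Branch on a: set a = False.
Branch on d: set d = False.
Branch on b: set b = True.
The clause (¬f) is unit, so f = False.
The clause (e) is unit, so e = True.
The clause (¬c) is unit, so c = False.
This assignment satisfies each clause.

a ↦ False; b ↦ True; c ↦ False; d ↦ False; e ↦ True; f ↦ False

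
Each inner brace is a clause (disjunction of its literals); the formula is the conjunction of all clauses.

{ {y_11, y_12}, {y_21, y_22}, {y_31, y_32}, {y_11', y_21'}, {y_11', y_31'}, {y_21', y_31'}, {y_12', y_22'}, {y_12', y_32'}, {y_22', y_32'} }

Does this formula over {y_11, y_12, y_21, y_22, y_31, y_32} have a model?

No

Try y_11 = 1.
(y_21') alone gives y_21 = 0.
(y_22) alone gives y_22 = 1.
(y_31') alone gives y_31 = 0.
(y_32) alone gives y_32 = 1.
But (y_32') is also a unit clause — contradiction.
That branch fails; take y_11 = 0 instead.
(y_12) alone gives y_12 = 1.
(y_22') alone gives y_22 = 0.
(y_21) alone gives y_21 = 1.
(y_31') alone gives y_31 = 0.
(y_32) alone gives y_32 = 1.
But (y_32') is also a unit clause — contradiction.
Either choice for y_11 ends in contradiction.
No assignment satisfies every clause.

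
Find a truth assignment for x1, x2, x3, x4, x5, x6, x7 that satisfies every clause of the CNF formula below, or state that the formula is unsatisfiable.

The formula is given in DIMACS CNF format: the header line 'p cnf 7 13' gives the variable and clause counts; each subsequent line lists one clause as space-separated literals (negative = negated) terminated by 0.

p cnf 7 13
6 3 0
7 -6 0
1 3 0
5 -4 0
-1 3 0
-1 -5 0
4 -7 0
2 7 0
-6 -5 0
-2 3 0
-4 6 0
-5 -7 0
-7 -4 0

Suppose x6 = False.
The clause (x3) is unit, so x3 = True.
The clause (¬x4) is unit, so x4 = False.
The clause (¬x7) is unit, so x7 = False.
The clause (x2) is unit, so x2 = True.
Suppose x1 = False.
All clauses hold; x5 can take either value.

x1=False; x2=True; x3=True; x4=False; x5=True; x6=False; x7=False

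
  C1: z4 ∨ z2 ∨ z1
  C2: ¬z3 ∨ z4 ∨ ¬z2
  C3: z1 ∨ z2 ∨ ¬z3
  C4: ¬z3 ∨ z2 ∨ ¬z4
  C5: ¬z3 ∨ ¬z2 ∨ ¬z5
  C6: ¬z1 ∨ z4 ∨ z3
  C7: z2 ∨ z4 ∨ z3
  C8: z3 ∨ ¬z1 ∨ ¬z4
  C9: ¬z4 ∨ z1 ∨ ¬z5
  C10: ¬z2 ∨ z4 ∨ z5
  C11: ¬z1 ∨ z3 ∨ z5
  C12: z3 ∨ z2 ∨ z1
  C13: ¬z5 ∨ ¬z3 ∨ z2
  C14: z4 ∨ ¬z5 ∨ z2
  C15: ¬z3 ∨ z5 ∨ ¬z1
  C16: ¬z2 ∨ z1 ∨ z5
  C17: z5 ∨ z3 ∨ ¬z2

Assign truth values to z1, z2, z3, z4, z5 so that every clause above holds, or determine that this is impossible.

Branch on z4: set z4 = False.
Branch on z2: set z2 = True.
The clause (¬z3) is unit, so z3 = False.
The clause (¬z1) is unit, so z1 = False.
The clause (z5) is unit, so z5 = True.
All clauses are satisfied.

z1=False,  z2=True,  z3=False,  z4=False,  z5=True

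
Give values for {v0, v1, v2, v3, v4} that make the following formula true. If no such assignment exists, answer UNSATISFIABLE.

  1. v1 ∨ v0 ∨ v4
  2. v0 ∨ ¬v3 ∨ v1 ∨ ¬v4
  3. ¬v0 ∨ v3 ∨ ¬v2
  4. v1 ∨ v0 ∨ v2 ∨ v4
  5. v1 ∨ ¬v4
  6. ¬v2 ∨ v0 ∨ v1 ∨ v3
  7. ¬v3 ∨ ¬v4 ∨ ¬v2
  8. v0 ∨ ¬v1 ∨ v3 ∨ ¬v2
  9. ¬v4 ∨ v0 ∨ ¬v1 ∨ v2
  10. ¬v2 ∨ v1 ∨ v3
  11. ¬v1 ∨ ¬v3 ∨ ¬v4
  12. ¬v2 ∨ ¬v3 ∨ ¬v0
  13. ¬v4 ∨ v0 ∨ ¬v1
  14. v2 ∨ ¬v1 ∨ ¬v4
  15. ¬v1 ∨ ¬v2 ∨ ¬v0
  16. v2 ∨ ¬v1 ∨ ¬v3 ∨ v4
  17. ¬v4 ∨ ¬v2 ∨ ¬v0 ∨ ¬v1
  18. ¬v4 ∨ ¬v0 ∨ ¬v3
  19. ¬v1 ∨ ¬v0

Try v1 = False.
Unit clause (¬v4) forces v4 = False.
Unit clause (v0) forces v0 = True.
Try v3 = False.
Unit clause (¬v2) forces v2 = False.
This assignment satisfies each clause.

v0=True; v1=False; v2=False; v3=False; v4=False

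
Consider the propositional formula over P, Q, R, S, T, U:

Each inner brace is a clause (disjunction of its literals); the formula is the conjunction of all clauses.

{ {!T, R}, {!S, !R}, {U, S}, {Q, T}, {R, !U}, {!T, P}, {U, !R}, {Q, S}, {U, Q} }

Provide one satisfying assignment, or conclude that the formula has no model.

Branch on T: set T = false.
The clause (Q) is unit, so Q = true.
Branch on S: set S = true.
The clause (!R) is unit, so R = false.
The clause (!U) is unit, so U = false.
No clause remains; P is free.

P: true,  Q: true,  R: false,  S: true,  T: false,  U: false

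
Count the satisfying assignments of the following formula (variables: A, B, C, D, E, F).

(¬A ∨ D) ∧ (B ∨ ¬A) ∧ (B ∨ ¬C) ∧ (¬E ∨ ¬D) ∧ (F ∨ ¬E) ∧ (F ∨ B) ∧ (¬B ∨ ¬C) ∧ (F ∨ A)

There are 2^6 = 64 truth assignments over (A, B, C, D, E, F).
Split on B. With B = True, the clauses containing B are satisfied and ¬B drops from the rest; 5 of the 2^5 = 32 assignments to the other variables satisfy what remains.
With B = False, by the same count on the reduced clause set, 3 assignments work.
(One model: A=F, B=F, C=F, D=F, E=F, F=T.)
Total: 5 + 3 = 8.

8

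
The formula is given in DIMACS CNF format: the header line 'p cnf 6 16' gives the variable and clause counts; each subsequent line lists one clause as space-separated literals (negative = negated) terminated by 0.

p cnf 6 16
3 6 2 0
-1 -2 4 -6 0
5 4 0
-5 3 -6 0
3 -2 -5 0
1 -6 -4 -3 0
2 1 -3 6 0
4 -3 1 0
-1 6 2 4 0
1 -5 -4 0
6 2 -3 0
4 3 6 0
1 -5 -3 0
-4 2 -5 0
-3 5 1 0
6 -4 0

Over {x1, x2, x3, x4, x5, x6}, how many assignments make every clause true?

There are 2^6 = 64 truth assignments over (x1, x2, x3, x4, x5, x6).
Split on x3. With x3 = True, the clauses containing x3 are satisfied and ¬x3 drops from the rest; 5 of the 2^5 = 32 assignments to the other variables satisfy what remains.
With x3 = False, by the same count on the reduced clause set, 4 assignments work.
(One model: x1=F, x2=F, x3=F, x4=T, x5=F, x6=T.)
Total: 5 + 4 = 9.

9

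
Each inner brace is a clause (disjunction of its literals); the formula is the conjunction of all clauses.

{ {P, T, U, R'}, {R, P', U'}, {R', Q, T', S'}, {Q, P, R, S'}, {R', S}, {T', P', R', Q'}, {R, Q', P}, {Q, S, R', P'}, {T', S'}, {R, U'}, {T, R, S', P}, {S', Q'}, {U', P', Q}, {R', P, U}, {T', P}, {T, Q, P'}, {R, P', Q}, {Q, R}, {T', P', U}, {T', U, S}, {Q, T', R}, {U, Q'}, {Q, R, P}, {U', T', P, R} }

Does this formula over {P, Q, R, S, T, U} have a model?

Suppose R = 1.
The clause (S) is unit, so S = 1.
The clause (T') is unit, so T = 0.
The clause (Q') is unit, so Q = 0.
The clause (P') is unit, so P = 0.
The clause (U) is unit, so U = 1.
This assignment satisfies each clause.
A satisfying assignment: P ↦ 0, Q ↦ 0, R ↦ 1, S ↦ 1, T ↦ 0, U ↦ 1.

Yes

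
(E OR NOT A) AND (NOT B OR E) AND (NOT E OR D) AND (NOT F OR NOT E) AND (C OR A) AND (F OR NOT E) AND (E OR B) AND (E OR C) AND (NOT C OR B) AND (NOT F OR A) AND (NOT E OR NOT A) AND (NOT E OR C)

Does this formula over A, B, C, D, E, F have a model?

Try E = true.
The clause (D) is unit, so D = true.
The clause (NOT F) is unit, so F = false.
Now (F) is unsatisfied and unit — conflict.
So E must be the other value — set E = false.
The clause (NOT A) is unit, so A = false.
The clause (NOT B) is unit, so B = false.
Now (B) is unsatisfied and unit — conflict.
Neither E = true nor E = false works.
No assignment satisfies every clause.

Unsatisfiable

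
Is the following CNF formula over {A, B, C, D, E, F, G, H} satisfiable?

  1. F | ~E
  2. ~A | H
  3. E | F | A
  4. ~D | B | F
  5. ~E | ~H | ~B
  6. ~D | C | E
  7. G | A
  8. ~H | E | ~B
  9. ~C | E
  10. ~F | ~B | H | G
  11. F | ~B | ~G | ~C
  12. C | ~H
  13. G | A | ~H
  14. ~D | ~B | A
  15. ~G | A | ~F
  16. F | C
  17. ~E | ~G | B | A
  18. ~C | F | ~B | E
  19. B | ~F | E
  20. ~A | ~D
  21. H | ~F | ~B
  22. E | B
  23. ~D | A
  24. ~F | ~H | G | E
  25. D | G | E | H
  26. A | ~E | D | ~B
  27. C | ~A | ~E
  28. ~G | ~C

Suppose F = 1.
Suppose A = 1.
From the singleton clause (H), H = 1.
From the singleton clause (C), C = 1.
From the singleton clause (E), E = 1.
From the singleton clause (~B), B = 0.
From the singleton clause (~D), D = 0.
From the singleton clause (~G), G = 0.
This assignment satisfies each clause.
A satisfying assignment: A: 1, B: 0, C: 1, D: 0, E: 1, F: 1, G: 0, H: 1.

Yes, satisfiable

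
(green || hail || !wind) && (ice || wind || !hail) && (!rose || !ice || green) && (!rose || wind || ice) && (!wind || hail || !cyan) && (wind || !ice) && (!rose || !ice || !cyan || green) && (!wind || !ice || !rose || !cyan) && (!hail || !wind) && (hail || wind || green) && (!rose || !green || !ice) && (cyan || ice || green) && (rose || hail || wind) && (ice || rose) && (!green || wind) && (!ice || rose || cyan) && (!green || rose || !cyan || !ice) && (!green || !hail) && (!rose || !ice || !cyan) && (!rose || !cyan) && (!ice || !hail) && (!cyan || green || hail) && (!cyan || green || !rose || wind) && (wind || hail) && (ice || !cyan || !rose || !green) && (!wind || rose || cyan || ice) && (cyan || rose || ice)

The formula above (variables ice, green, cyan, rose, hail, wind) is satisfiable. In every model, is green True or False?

True

Suppose green = false.
Branch on hail: set hail = true.
Unit clause (!wind) forces wind = false.
Unit clause (ice) forces ice = true.
That conflicts with the unit clause (!ice).
Backtrack on hail: now try hail = false.
Unit clause (!wind) forces wind = false.
That conflicts with the unit clause (wind).
Neither hail = true nor hail = false works.
So every satisfying assignment has green = True.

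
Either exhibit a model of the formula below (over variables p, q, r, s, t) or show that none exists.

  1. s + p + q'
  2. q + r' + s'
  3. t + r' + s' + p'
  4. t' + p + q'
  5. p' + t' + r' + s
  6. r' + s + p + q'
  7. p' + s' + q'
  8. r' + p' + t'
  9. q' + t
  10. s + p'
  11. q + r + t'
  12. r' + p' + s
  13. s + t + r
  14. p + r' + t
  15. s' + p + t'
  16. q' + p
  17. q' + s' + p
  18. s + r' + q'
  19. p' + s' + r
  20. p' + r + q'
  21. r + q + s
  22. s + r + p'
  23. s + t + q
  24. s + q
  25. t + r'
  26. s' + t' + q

p: 0; q: 0; r: 0; s: 1; t: 0

Case q = 0:
Unit clause (s) forces s = 1.
Unit clause (r') forces r = 0.
Unit clause (t') forces t = 0.
Unit clause (p') forces p = 0.
All clauses are satisfied.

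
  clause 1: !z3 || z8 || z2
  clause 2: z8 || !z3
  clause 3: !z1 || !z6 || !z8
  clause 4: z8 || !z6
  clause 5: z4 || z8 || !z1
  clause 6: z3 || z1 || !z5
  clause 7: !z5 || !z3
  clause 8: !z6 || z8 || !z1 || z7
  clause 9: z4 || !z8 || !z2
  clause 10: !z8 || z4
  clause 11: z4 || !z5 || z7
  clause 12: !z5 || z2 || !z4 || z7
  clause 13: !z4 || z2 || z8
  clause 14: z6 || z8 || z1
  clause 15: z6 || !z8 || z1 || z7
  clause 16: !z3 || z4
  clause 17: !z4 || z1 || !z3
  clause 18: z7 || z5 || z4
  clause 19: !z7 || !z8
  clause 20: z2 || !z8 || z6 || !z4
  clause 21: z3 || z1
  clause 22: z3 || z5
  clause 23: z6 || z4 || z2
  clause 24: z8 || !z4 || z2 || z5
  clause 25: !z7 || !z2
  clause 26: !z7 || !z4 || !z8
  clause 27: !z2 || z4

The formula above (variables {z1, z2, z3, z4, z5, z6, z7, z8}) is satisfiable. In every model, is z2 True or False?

Suppose z2 = false.
Suppose z3 = false.
(z1) alone gives z1 = true.
(z5) alone gives z5 = true.
Suppose z6 = false.
(z4) alone gives z4 = true.
(z7) alone gives z7 = true.
(z8) alone gives z8 = true.
But (!z8) is also a unit clause — contradiction.
Backtrack on z6: now try z6 = true.
(!z8) alone gives z8 = false.
But (z8) is also a unit clause — contradiction.
Either choice for z6 ends in contradiction.
Backtrack on z3: now try z3 = true.
(z8) alone gives z8 = true.
(!z5) alone gives z5 = false.
(z4) alone gives z4 = true.
(z1) alone gives z1 = true.
(!z6) alone gives z6 = false.
But (z6) is also a unit clause — contradiction.
Either choice for z3 ends in contradiction.
So every satisfying assignment has z2 = True.

True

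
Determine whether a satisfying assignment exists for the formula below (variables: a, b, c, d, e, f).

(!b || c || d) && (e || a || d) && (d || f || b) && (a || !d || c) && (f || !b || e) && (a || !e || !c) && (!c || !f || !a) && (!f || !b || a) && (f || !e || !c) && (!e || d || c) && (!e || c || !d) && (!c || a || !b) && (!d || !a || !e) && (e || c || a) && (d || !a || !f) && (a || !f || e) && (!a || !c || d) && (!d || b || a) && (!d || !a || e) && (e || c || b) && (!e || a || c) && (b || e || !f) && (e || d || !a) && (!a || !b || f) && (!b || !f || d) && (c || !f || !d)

Unsatisfiable

Try b = false.
Try d = true.
(a) alone gives a = true.
(!e) alone gives e = false.
Now (e) is unsatisfied and unit — conflict.
So d must be the other value — set d = false.
(f) alone gives f = true.
(!a) alone gives a = false.
(e) alone gives e = true.
(!c) alone gives c = false.
Now (c) is unsatisfied and unit — conflict.
Both values of d lead to a conflict.
So b must be the other value — set b = true.
Try c = true.
(a) alone gives a = true.
(!f) alone gives f = false.
Now (f) is unsatisfied and unit — conflict.
So c must be the other value — set c = false.
(d) alone gives d = true.
(a) alone gives a = true.
(!e) alone gives e = false.
Now (e) is unsatisfied and unit — conflict.
Both values of c lead to a conflict.
Both values of b lead to a conflict.
No assignment satisfies every clause.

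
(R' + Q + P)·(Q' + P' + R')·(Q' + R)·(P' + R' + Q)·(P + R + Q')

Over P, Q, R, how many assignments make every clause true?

3

There are 2^3 = 8 truth assignments over (P, Q, R).
Split on Q. With Q = 1, the clauses containing Q are satisfied and Q' drops from the rest; 1 of the 2^2 = 4 assignments to the other variables satisfy what remains.
With Q = 0, by the same count on the reduced clause set, 2 assignments work.
Total: 1 + 2 = 3.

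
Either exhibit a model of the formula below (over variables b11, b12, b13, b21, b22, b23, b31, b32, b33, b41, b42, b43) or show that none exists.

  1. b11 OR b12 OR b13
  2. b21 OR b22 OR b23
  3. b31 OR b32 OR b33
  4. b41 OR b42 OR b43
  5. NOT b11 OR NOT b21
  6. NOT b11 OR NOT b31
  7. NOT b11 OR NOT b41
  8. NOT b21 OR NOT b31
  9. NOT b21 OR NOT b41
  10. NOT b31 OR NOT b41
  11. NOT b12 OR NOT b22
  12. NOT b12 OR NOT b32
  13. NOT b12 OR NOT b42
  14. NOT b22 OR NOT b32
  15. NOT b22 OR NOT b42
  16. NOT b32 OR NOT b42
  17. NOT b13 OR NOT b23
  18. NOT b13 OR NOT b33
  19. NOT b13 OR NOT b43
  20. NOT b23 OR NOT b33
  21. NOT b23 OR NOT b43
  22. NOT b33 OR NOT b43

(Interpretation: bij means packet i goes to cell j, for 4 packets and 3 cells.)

UNSATISFIABLE

Suppose b11 = false.
Suppose b12 = true.
From the singleton clause (NOT b22), b22 = false.
From the singleton clause (NOT b32), b32 = false.
From the singleton clause (NOT b42), b42 = false.
Suppose b21 = true.
From the singleton clause (NOT b31), b31 = false.
From the singleton clause (b33), b33 = true.
From the singleton clause (NOT b41), b41 = false.
From the singleton clause (b43), b43 = true.
Now (NOT b43) is unsatisfied and unit — conflict.
So b21 must be the other value — set b21 = false.
From the singleton clause (b23), b23 = true.
From the singleton clause (NOT b13), b13 = false.
From the singleton clause (NOT b33), b33 = false.
From the singleton clause (b31), b31 = true.
From the singleton clause (NOT b41), b41 = false.
From the singleton clause (b43), b43 = true.
Now (NOT b43) is unsatisfied and unit — conflict.
Both values of b21 lead to a conflict.
So b12 must be the other value — set b12 = false.
From the singleton clause (b13), b13 = true.
From the singleton clause (NOT b23), b23 = false.
From the singleton clause (NOT b33), b33 = false.
From the singleton clause (NOT b43), b43 = false.
Suppose b21 = true.
From the singleton clause (NOT b31), b31 = false.
From the singleton clause (b32), b32 = true.
From the singleton clause (NOT b41), b41 = false.
From the singleton clause (b42), b42 = true.
Now (NOT b42) is unsatisfied and unit — conflict.
So b21 must be the other value — set b21 = false.
From the singleton clause (b22), b22 = true.
From the singleton clause (NOT b32), b32 = false.
From the singleton clause (b31), b31 = true.
From the singleton clause (NOT b41), b41 = false.
From the singleton clause (b42), b42 = true.
Now (NOT b42) is unsatisfied and unit — conflict.
Both values of b21 lead to a conflict.
Both values of b12 lead to a conflict.
So b11 must be the other value — set b11 = true.
From the singleton clause (NOT b21), b21 = false.
From the singleton clause (NOT b31), b31 = false.
From the singleton clause (NOT b41), b41 = false.
Suppose b22 = true.
From the singleton clause (NOT b12), b12 = false.
From the singleton clause (NOT b32), b32 = false.
From the singleton clause (b33), b33 = true.
From the singleton clause (NOT b42), b42 = false.
From the singleton clause (b43), b43 = true.
Now (NOT b43) is unsatisfied and unit — conflict.
So b22 must be the other value — set b22 = false.
From the singleton clause (b23), b23 = true.
From the singleton clause (NOT b13), b13 = false.
From the singleton clause (NOT b33), b33 = false.
From the singleton clause (b32), b32 = true.
From the singleton clause (NOT b12), b12 = false.
From the singleton clause (NOT b42), b42 = false.
From the singleton clause (b43), b43 = true.
Now (NOT b43) is unsatisfied and unit — conflict.
Both values of b22 lead to a conflict.
Both values of b11 lead to a conflict.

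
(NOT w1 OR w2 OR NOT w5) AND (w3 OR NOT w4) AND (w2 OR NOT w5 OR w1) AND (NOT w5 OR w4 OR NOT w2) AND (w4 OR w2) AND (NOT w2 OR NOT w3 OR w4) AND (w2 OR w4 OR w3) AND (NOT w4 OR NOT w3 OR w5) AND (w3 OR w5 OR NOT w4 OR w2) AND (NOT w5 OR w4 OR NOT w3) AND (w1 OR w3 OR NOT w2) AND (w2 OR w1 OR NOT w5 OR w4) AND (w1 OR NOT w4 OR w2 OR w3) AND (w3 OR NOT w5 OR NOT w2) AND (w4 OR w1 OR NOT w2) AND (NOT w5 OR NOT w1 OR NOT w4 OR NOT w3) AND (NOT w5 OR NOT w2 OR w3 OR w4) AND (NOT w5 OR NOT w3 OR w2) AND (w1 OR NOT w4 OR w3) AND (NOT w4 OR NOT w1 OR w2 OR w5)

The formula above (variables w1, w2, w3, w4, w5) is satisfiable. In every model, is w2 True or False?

Suppose w2 = false.
(w4) alone gives w4 = true.
(w3) alone gives w3 = true.
(w5) alone gives w5 = true.
Now (NOT w5) is unsatisfied and unit — conflict.
So every satisfying assignment has w2 = True.

True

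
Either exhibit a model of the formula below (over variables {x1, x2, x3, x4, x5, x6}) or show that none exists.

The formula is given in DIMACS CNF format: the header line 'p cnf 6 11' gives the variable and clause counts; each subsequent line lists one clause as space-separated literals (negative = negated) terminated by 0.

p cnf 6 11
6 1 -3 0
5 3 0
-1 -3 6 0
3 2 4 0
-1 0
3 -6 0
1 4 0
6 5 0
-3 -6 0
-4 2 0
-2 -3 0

x1: False; x2: True; x3: False; x4: True; x5: True; x6: False

Unit clause (¬x1) forces x1 = False.
Unit clause (x4) forces x4 = True.
Unit clause (x2) forces x2 = True.
Unit clause (¬x3) forces x3 = False.
Unit clause (x5) forces x5 = True.
Unit clause (¬x6) forces x6 = False.
All clauses are satisfied.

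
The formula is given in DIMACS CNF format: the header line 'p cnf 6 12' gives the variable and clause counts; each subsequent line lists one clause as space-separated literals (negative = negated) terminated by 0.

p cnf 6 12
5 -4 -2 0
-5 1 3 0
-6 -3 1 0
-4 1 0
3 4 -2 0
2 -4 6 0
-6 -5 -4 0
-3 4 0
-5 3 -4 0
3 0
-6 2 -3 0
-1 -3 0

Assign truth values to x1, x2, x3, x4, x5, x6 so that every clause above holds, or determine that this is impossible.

UNSATISFIABLE

(x3) alone gives x3 = True.
(x4) alone gives x4 = True.
(x1) alone gives x1 = True.
Now (¬x1) is unsatisfied and unit — conflict.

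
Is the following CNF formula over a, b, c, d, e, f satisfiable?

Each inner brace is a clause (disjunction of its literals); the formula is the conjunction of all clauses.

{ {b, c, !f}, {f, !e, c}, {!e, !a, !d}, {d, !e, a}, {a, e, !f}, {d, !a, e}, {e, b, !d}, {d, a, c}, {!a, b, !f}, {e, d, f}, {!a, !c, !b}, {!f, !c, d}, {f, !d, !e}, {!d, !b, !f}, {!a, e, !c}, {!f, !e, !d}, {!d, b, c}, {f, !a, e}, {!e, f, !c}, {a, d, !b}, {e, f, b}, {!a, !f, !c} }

Yes

Branch on b: set b = true.
Branch on a: set a = false.
The clause (d) is unit, so d = true.
The clause (!f) is unit, so f = false.
The clause (!e) is unit, so e = false.
No clause remains; c is free.
A satisfying assignment: a: false; b: true; c: false; d: true; e: false; f: false.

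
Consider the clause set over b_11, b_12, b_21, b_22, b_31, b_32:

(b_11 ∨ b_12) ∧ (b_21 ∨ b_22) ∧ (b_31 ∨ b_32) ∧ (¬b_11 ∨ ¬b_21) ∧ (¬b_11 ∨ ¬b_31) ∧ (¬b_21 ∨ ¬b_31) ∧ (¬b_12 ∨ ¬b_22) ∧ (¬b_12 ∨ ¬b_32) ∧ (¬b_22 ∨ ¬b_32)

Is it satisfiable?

Try b_11 = True.
From the singleton clause (¬b_21), b_21 = False.
From the singleton clause (b_22), b_22 = True.
From the singleton clause (¬b_31), b_31 = False.
From the singleton clause (b_32), b_32 = True.
That conflicts with the unit clause (¬b_32).
Backtrack on b_11: now try b_11 = False.
From the singleton clause (b_12), b_12 = True.
From the singleton clause (¬b_22), b_22 = False.
From the singleton clause (b_21), b_21 = True.
From the singleton clause (¬b_31), b_31 = False.
From the singleton clause (b_32), b_32 = True.
That conflicts with the unit clause (¬b_32).
Both values of b_11 lead to a conflict.
No assignment satisfies every clause.

No, unsatisfiable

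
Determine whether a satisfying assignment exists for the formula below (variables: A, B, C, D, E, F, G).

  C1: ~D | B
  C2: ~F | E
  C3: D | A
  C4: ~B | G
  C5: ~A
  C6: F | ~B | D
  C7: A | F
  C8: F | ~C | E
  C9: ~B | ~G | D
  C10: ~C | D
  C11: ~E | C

The clause (~A) is unit, so A = 0.
The clause (D) is unit, so D = 1.
The clause (B) is unit, so B = 1.
The clause (G) is unit, so G = 1.
The clause (F) is unit, so F = 1.
The clause (E) is unit, so E = 1.
The clause (C) is unit, so C = 1.
Every clause now holds.
A satisfying assignment: A=0,  B=1,  C=1,  D=1,  E=1,  F=1,  G=1.

Yes, satisfiable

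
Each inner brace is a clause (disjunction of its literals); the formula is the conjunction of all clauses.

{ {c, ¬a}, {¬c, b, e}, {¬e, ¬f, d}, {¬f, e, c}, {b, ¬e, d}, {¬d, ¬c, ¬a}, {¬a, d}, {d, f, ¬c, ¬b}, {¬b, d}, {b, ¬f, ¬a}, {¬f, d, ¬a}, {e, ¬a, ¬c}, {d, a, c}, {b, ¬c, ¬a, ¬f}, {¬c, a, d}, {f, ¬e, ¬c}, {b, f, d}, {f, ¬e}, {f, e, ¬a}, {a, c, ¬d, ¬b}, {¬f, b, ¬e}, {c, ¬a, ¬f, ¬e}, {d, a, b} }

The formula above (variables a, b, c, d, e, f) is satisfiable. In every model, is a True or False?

Suppose a = True.
(c) alone gives c = True.
(¬d) alone gives d = False.
That conflicts with the unit clause (d).
So every satisfying assignment has a = False.

False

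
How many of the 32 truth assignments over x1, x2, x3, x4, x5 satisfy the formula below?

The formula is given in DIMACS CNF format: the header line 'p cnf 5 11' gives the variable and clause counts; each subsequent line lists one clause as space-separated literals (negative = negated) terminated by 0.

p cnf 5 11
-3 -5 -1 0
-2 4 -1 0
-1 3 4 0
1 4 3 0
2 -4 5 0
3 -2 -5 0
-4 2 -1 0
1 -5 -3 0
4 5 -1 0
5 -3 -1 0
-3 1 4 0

4

There are 2^5 = 32 truth assignments over (x1, x2, x3, x4, x5).
Split on x2. With x2 = True, the clauses containing x2 are satisfied and ¬x2 drops from the rest; 3 of the 2^4 = 16 assignments to the other variables satisfy what remains.
With x2 = False, by the same count on the reduced clause set, 1 assignment works.
(One model: x1=F, x2=F, x3=F, x4=T, x5=T.)
Total: 3 + 1 = 4.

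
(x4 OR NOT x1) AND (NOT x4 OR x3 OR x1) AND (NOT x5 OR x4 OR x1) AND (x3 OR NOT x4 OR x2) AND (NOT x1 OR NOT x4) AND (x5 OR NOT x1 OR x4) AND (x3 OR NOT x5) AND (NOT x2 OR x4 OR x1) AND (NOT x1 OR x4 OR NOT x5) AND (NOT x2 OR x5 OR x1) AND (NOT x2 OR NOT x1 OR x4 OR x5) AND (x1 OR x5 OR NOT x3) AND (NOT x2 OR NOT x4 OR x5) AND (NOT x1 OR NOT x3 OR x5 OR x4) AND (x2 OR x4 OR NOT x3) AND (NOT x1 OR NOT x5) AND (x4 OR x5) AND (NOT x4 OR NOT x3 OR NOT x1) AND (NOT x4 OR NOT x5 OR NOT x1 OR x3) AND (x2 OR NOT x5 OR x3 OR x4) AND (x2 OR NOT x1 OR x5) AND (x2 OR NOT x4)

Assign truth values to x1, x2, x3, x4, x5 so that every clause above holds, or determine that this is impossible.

Try x4 = true.
The clause (NOT x1) is unit, so x1 = false.
The clause (x3) is unit, so x3 = true.
The clause (x5) is unit, so x5 = true.
The clause (x2) is unit, so x2 = true.
This assignment satisfies each clause.

x1: false; x2: true; x3: true; x4: true; x5: true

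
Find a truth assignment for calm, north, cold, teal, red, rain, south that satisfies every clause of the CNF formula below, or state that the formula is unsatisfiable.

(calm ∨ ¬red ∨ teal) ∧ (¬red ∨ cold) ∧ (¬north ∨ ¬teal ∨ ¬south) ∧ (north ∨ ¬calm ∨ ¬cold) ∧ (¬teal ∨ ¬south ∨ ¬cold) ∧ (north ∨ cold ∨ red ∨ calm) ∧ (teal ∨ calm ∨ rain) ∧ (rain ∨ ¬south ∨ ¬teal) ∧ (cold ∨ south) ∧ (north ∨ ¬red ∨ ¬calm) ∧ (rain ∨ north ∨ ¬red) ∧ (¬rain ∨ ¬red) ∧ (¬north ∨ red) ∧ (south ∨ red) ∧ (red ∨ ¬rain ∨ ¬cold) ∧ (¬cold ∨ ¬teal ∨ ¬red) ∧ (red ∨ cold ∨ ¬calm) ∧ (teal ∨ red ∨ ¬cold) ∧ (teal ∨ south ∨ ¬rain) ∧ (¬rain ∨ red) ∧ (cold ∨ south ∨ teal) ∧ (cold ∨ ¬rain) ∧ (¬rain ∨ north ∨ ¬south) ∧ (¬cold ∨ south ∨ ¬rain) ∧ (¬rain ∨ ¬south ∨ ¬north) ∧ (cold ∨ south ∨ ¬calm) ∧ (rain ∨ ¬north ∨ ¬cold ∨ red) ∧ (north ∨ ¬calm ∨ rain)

Case red = True:
The clause (cold) is unit, so cold = True.
The clause (¬rain) is unit, so rain = False.
The clause (north) is unit, so north = True.
The clause (¬teal) is unit, so teal = False.
The clause (calm) is unit, so calm = True.
No clause remains; south is free.

calm ↦ True; north ↦ True; cold ↦ True; teal ↦ False; red ↦ True; rain ↦ False; south ↦ True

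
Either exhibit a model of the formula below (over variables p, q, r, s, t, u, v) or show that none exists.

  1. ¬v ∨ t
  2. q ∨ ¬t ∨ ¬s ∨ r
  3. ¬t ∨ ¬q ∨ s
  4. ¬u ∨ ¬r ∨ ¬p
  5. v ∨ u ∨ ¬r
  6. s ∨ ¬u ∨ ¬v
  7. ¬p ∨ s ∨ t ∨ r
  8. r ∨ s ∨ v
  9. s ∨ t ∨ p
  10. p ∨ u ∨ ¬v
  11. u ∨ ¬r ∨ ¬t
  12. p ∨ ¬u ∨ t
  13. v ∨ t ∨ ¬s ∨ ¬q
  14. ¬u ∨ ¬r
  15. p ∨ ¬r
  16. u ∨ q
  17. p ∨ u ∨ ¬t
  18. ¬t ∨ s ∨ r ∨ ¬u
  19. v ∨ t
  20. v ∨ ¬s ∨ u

p ↦ True; q ↦ True; r ↦ False; s ↦ True; t ↦ True; u ↦ False; v ↦ True

Case v = True:
The clause (t) is unit, so t = True.
Case q = True:
The clause (s) is unit, so s = True.
Case p = True:
Case u = False:
The clause (¬r) is unit, so r = False.
Every clause now holds.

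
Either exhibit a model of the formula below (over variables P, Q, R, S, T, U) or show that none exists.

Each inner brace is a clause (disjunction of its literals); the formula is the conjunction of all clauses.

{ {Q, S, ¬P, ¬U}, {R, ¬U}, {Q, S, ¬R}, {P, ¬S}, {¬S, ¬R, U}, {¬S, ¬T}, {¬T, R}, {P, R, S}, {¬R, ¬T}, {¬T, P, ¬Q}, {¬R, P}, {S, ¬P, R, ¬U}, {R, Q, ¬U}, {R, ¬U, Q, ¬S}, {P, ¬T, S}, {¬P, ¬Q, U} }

Case R = False:
The clause (¬U) is unit, so U = False.
The clause (¬T) is unit, so T = False.
Case P = True:
The clause (¬Q) is unit, so Q = False.
No clause remains; S is free.

P ↦ True, Q ↦ False, R ↦ False, S ↦ True, T ↦ False, U ↦ False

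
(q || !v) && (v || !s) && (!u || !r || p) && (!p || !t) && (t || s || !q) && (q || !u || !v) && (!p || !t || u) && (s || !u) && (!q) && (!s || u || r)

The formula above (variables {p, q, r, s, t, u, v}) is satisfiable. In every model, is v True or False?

False

Suppose v = true.
(q) alone gives q = true.
But (!q) is also a unit clause — contradiction.
So every satisfying assignment has v = False.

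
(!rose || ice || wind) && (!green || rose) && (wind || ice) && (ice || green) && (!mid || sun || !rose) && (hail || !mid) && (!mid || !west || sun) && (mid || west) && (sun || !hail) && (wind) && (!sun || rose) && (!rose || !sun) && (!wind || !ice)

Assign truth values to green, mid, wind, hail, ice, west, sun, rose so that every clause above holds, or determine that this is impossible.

green: true; mid: false; wind: true; hail: false; ice: false; west: true; sun: false; rose: true

From the singleton clause (wind), wind = true.
From the singleton clause (!ice), ice = false.
From the singleton clause (green), green = true.
From the singleton clause (rose), rose = true.
From the singleton clause (!sun), sun = false.
From the singleton clause (!mid), mid = false.
From the singleton clause (west), west = true.
From the singleton clause (!hail), hail = false.
All clauses are satisfied.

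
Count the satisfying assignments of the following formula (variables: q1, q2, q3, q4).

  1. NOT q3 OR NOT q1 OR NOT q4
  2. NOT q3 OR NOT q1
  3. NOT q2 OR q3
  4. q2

There are 2^4 = 16 truth assignments over (q1, q2, q3, q4).
Check each against the 4 clauses (columns in the order q1, q2, q3, q4):
  F F F F  ✗ fails (q2)
  F F F T  ✗ fails (q2)
  F F T F  ✗ fails (q2)
  F F T T  ✗ fails (q2)
  F T F F  ✗ fails (NOT q2 OR q3)
  F T F T  ✗ fails (NOT q2 OR q3)
  F T T F  ✓ satisfies all
  F T T T  ✓ satisfies all
  T F F F  ✗ fails (q2)
  T F F T  ✗ fails (q2)
  T F T F  ✗ fails (NOT q3 OR NOT q1)
  T F T T  ✗ fails (NOT q3 OR NOT q1 OR NOT q4)
  T T F F  ✗ fails (NOT q2 OR q3)
  T T F T  ✗ fails (NOT q2 OR q3)
  T T T F  ✗ fails (NOT q3 OR NOT q1)
  T T T T  ✗ fails (NOT q3 OR NOT q1 OR NOT q4)
2 of the 16 rows are models.

2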